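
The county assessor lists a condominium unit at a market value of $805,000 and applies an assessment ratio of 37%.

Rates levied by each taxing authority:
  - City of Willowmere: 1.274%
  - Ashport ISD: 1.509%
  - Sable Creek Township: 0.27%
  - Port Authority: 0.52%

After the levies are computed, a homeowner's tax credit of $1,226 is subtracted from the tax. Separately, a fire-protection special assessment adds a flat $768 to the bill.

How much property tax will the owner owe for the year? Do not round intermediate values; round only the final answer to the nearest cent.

Assessed value = $805,000 × 0.37 = $297,850
City of Willowmere: $297,850 × 0.01274 = $3,794.609
Ashport ISD: $297,850 × 0.01509 = $4,494.5565
Sable Creek Township: $297,850 × 0.0027 = $804.195
Port Authority: $297,850 × 0.0052 = $1,548.82
Levies subtotal = $10,642.1805
After credit = $10,642.1805 − $1,226 = $9,416.1805
Total = $9,416.1805 + $768 = $10,184.1805

$10,184.18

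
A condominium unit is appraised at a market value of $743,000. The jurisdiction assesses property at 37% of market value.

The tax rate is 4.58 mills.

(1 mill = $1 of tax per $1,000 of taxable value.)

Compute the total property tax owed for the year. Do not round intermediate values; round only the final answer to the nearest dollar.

$1,259

Assessed value = $743,000 × 0.37 = $274,910
Tax = $274,910 × 0.00458 = $1,259.0878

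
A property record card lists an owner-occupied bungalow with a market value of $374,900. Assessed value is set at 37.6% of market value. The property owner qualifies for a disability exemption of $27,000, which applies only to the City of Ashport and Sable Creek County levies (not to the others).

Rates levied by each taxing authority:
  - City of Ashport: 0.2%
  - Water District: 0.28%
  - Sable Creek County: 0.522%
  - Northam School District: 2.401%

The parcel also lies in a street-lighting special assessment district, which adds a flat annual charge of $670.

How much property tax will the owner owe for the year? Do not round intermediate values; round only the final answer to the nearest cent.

Assessed value = $374,900 × 0.376 = $140,962.4
City of Ashport: ($140,962.4 − $27,000) × 0.002 = $113,962.4 × 0.002 = $227.9248
Water District: $140,962.4 × 0.0028 = $394.69472
Sable Creek County: ($140,962.4 − $27,000) × 0.00522 = $113,962.4 × 0.00522 = $594.883728
Northam School District: $140,962.4 × 0.02401 = $3,384.507224
Levies subtotal = $4,602.010472
Total = $4,602.010472 + $670 = $5,272.010472

$5,272.01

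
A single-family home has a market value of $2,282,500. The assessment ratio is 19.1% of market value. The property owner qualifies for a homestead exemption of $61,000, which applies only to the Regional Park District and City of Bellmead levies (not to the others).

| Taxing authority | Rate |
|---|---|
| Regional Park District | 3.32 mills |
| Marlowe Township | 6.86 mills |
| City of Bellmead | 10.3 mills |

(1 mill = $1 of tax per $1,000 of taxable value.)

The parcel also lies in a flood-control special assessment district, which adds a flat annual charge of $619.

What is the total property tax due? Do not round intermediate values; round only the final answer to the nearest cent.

Assessed value = $2,282,500 × 0.191 = $435,957.5
Regional Park District: ($435,957.5 − $61,000) × 0.00332 = $374,957.5 × 0.00332 = $1,244.8589
Marlowe Township: $435,957.5 × 0.00686 = $2,990.66845
City of Bellmead: ($435,957.5 − $61,000) × 0.0103 = $374,957.5 × 0.0103 = $3,862.06225
Levies subtotal = $8,097.5896
Total = $8,097.5896 + $619 = $8,716.5896

$8,716.59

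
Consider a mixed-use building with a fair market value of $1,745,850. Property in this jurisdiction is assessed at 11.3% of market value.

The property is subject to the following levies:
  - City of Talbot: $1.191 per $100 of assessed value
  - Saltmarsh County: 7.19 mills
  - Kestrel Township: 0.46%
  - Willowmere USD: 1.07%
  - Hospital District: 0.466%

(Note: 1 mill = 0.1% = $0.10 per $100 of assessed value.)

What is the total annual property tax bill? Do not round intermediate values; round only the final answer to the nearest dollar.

Assessed value = $1,745,850 × 0.113 = $197,281.05
City of Talbot: $197,281.05 × 0.01191 = $2,349.6173055
Saltmarsh County: $197,281.05 × 0.00719 = $1,418.4507495
Kestrel Township: $197,281.05 × 0.0046 = $907.49283
Willowmere USD: $197,281.05 × 0.0107 = $2,110.907235
Hospital District: $197,281.05 × 0.00466 = $919.329693
Total = $7,705.797813

$7,706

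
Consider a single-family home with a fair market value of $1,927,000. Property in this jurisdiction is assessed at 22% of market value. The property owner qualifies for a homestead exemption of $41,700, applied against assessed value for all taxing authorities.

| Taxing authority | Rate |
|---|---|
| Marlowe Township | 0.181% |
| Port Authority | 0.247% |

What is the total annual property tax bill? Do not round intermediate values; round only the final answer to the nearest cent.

Assessed value = $1,927,000 × 0.22 = $423,940
Taxable value = $423,940 − $41,700 = $382,240
Marlowe Township: $382,240 × 0.00181 = $691.8544
Port Authority: $382,240 × 0.00247 = $944.1328
Total = $691.8544 + $944.1328 = $1,635.9872

$1,635.99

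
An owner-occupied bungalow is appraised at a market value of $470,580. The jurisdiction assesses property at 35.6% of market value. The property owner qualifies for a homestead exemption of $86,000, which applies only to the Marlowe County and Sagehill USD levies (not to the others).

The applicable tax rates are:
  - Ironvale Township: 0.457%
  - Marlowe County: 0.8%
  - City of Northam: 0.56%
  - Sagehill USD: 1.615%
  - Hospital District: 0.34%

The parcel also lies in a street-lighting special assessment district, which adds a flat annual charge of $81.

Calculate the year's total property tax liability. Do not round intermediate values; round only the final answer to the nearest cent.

$4,323.20

Assessed value = $470,580 × 0.356 = $167,526.48
Ironvale Township: $167,526.48 × 0.00457 = $765.5960136
Marlowe County: ($167,526.48 − $86,000) × 0.008 = $81,526.48 × 0.008 = $652.21184
City of Northam: $167,526.48 × 0.0056 = $938.148288
Sagehill USD: ($167,526.48 − $86,000) × 0.01615 = $81,526.48 × 0.01615 = $1,316.652652
Hospital District: $167,526.48 × 0.0034 = $569.590032
Levies subtotal = $4,242.1988256
Total = $4,242.1988256 + $81 = $4,323.1988256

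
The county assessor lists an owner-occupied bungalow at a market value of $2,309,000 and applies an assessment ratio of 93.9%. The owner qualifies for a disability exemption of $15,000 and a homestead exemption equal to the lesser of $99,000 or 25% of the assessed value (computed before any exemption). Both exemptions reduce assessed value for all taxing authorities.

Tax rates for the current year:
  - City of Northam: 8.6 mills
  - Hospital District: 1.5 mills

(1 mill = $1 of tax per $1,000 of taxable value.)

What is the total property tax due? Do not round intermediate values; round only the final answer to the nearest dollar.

$20,747

Assessed value = $2,309,000 × 0.939 = $2,168,151
Homestead exemption = min($99,000, 25% × $2,168,151) = min($99,000, $542,037.75) = $99,000 (dollar cap binds)
Taxable value = $2,168,151 − $15,000 − $99,000 = $2,054,151
City of Northam: $2,054,151 × 0.0086 = $17,665.6986
Hospital District: $2,054,151 × 0.0015 = $3,081.2265
Total = $20,746.9251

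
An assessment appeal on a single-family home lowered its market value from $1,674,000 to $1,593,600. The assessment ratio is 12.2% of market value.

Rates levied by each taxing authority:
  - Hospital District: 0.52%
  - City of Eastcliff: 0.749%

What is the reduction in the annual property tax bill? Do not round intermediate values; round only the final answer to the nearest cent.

$124.47

Old assessed value = $1,674,000 × 0.122 = $204,228
New assessed value = $1,593,600 × 0.122 = $194,419.2
Combined rate = 0.0052 + 0.00749 = 0.01269
Old tax = $204,228 × 0.01269 = $2,591.65332
New tax = $194,419.2 × 0.01269 = $2,467.179648
Reduction = $2,591.65332 − $2,467.179648 = $124.473672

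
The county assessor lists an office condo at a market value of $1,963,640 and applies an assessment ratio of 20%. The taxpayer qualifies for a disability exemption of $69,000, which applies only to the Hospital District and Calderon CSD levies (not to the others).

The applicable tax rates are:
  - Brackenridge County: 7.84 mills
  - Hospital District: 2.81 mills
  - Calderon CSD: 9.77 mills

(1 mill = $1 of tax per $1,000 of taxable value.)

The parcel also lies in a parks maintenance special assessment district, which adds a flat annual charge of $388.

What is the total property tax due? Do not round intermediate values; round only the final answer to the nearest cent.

$7,539.49

Assessed value = $1,963,640 × 0.2 = $392,728
Brackenridge County: $392,728 × 0.00784 = $3,078.98752
Hospital District: ($392,728 − $69,000) × 0.00281 = $323,728 × 0.00281 = $909.67568
Calderon CSD: ($392,728 − $69,000) × 0.00977 = $323,728 × 0.00977 = $3,162.82256
Levies subtotal = $7,151.48576
Total = $7,151.48576 + $388 = $7,539.48576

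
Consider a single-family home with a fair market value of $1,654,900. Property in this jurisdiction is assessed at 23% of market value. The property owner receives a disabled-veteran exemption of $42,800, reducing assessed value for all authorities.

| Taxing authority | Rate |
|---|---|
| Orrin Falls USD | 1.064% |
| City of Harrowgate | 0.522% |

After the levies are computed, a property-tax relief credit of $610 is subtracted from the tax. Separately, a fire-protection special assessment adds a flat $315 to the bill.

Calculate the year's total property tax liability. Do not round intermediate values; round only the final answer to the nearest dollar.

$5,063

Assessed value = $1,654,900 × 0.23 = $380,627
Taxable value = $380,627 − $42,800 = $337,827
Orrin Falls USD: $337,827 × 0.01064 = $3,594.47928
City of Harrowgate: $337,827 × 0.00522 = $1,763.45694
Levies subtotal = $5,357.93622
After credit = $5,357.93622 − $610 = $4,747.93622
Total = $4,747.93622 + $315 = $5,062.93622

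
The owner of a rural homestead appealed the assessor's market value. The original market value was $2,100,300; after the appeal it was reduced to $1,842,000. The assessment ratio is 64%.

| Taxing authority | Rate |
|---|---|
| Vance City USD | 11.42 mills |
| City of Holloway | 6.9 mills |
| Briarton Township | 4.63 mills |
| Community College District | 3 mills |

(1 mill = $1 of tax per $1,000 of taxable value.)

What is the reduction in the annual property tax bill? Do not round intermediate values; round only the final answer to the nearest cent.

$4,289.85

Old assessed value = $2,100,300 × 0.64 = $1,344,192
New assessed value = $1,842,000 × 0.64 = $1,178,880
Combined rate = 0.01142 + 0.0069 + 0.00463 + 0.003 = 0.02595
Old tax = $1,344,192 × 0.02595 = $34,881.7824
New tax = $1,178,880 × 0.02595 = $30,591.936
Reduction = $34,881.7824 − $30,591.936 = $4,289.8464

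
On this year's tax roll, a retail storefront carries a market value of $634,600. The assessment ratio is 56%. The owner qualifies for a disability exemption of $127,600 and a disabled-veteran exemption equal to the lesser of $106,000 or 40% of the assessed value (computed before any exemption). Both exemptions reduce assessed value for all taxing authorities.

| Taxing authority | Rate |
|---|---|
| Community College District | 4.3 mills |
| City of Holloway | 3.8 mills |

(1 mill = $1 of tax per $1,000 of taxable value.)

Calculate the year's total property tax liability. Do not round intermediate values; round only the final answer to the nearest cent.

Assessed value = $634,600 × 0.56 = $355,376
Disabled-veteran exemption = min($106,000, 40% × $355,376) = min($106,000, $142,150.4) = $106,000 (dollar cap binds)
Taxable value = $355,376 − $127,600 − $106,000 = $121,776
Community College District: $121,776 × 0.0043 = $523.6368
City of Holloway: $121,776 × 0.0038 = $462.7488
Total = $986.3856

$986.39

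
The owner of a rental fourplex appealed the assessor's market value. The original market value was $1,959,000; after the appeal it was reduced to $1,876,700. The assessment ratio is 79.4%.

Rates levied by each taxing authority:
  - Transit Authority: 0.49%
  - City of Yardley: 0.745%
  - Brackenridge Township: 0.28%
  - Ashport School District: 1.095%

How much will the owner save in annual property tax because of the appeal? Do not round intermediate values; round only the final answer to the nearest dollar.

$1,706

Old assessed value = $1,959,000 × 0.794 = $1,555,446
New assessed value = $1,876,700 × 0.794 = $1,490,099.8
Combined rate = 0.0049 + 0.00745 + 0.0028 + 0.01095 = 0.0261
Old tax = $1,555,446 × 0.0261 = $40,597.1406
New tax = $1,490,099.8 × 0.0261 = $38,891.60478
Reduction = $40,597.1406 − $38,891.60478 = $1,705.53582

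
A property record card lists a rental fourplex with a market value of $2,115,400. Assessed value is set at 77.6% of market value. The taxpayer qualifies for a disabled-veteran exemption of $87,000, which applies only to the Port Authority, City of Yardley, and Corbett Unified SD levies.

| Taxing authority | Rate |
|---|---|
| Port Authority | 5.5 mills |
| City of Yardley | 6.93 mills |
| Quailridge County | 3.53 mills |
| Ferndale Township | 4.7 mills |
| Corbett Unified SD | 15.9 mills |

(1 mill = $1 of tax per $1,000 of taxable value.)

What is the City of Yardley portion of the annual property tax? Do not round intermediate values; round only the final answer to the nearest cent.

Assessed value = $2,115,400 × 0.776 = $1,641,550.4
City of Yardley taxable value = $1,641,550.4 − $87,000 = $1,554,550.4
City of Yardley levy = $1,554,550.4 × 0.00693 = $10,773.034272

$10,773.03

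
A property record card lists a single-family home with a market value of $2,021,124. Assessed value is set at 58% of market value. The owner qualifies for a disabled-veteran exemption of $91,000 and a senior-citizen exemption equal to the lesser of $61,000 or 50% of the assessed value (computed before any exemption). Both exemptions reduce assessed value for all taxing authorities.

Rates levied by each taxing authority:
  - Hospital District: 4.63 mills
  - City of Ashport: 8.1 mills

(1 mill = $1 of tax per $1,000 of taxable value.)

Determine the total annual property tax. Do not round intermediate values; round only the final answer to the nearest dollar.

Assessed value = $2,021,124 × 0.58 = $1,172,251.92
Senior-citizen exemption = min($61,000, 50% × $1,172,251.92) = min($61,000, $586,125.96) = $61,000 (dollar cap binds)
Taxable value = $1,172,251.92 − $91,000 − $61,000 = $1,020,251.92
Hospital District: $1,020,251.92 × 0.00463 = $4,723.7663896
City of Ashport: $1,020,251.92 × 0.0081 = $8,264.040552
Total = $12,987.8069416

$12,988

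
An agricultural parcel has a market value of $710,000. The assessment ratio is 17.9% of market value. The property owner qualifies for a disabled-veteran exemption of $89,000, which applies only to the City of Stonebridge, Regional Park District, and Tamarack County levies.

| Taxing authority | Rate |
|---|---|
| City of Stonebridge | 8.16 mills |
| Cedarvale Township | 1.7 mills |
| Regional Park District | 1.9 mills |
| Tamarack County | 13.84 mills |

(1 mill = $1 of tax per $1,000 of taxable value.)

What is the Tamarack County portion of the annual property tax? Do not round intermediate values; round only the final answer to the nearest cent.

Assessed value = $710,000 × 0.179 = $127,090
Tamarack County taxable value = $127,090 − $89,000 = $38,090
Tamarack County levy = $38,090 × 0.01384 = $527.1656

$527.17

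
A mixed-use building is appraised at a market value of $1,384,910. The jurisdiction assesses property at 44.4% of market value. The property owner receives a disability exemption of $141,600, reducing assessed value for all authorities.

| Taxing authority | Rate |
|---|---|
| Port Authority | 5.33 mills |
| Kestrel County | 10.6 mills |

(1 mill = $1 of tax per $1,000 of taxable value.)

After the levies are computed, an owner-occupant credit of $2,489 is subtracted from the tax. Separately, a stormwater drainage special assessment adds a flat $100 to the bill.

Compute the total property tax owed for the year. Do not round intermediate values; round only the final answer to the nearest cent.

Assessed value = $1,384,910 × 0.444 = $614,900.04
Taxable value = $614,900.04 − $141,600 = $473,300.04
Port Authority: $473,300.04 × 0.00533 = $2,522.6892132
Kestrel County: $473,300.04 × 0.0106 = $5,016.980424
Levies subtotal = $7,539.6696372
After credit = $7,539.6696372 − $2,489 = $5,050.6696372
Total = $5,050.6696372 + $100 = $5,150.6696372

$5,150.67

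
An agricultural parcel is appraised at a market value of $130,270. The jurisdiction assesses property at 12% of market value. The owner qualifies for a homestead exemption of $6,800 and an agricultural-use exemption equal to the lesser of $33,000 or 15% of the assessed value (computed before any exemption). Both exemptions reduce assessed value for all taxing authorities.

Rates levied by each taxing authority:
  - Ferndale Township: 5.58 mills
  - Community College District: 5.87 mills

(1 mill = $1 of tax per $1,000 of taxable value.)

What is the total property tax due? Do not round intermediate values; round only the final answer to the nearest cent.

Assessed value = $130,270 × 0.12 = $15,632.4
Agricultural-use exemption = min($33,000, 15% × $15,632.4) = min($33,000, $2,344.86) = $2,344.86 (percentage binds)
Taxable value = $15,632.4 − $6,800 − $2,344.86 = $6,487.54
Ferndale Township: $6,487.54 × 0.00558 = $36.2004732
Community College District: $6,487.54 × 0.00587 = $38.0818598
Total = $74.282333

$74.28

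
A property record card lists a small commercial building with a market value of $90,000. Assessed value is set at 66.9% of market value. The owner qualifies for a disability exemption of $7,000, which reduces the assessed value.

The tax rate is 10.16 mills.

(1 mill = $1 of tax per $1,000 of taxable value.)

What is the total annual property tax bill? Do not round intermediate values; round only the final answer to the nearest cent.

$540.61

Assessed value = $90,000 × 0.669 = $60,210
Taxable value = $60,210 − $7,000 = $53,210
Tax = $53,210 × 0.01016 = $540.6136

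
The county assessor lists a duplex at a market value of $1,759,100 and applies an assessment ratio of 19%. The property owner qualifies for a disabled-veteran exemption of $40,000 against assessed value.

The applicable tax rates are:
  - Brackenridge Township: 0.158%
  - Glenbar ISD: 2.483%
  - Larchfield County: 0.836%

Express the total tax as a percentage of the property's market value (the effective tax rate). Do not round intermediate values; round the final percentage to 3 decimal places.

0.582%

Assessed value = $1,759,100 × 0.19 = $334,229
Taxable value = $334,229 − $40,000 = $294,229
Brackenridge Township: $294,229 × 0.00158 = $464.88182
Glenbar ISD: $294,229 × 0.02483 = $7,305.70607
Larchfield County: $294,229 × 0.00836 = $2,459.75444
Total tax = $10,230.34233
Effective rate = $10,230.34233 ÷ $1,759,100 = 0.582% of market value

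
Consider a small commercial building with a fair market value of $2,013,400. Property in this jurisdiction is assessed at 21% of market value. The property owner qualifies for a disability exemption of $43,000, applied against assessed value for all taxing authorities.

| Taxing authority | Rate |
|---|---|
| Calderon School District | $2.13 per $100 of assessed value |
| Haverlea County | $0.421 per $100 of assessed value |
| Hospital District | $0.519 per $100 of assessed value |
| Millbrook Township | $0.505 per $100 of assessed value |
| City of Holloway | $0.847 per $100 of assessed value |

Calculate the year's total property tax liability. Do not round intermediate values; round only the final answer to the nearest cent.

Assessed value = $2,013,400 × 0.21 = $422,814
Taxable value = $422,814 − $43,000 = $379,814
Calderon School District: $379,814 × 0.0213 = $8,090.0382
Haverlea County: $379,814 × 0.00421 = $1,599.01694
Hospital District: $379,814 × 0.00519 = $1,971.23466
Millbrook Township: $379,814 × 0.00505 = $1,918.0607
City of Holloway: $379,814 × 0.00847 = $3,217.02458
Total = $8,090.0382 + $1,599.01694 + $1,971.23466 + $1,918.0607 + $3,217.02458 = $16,795.37508

$16,795.38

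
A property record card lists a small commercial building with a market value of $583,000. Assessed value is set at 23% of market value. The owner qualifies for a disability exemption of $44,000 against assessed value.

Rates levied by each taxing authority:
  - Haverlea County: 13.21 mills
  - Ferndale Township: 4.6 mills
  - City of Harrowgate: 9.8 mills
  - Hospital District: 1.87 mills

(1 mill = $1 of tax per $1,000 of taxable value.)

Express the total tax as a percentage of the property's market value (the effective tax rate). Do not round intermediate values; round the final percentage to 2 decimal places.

Assessed value = $583,000 × 0.23 = $134,090
Taxable value = $134,090 − $44,000 = $90,090
Haverlea County: $90,090 × 0.01321 = $1,190.0889
Ferndale Township: $90,090 × 0.0046 = $414.414
City of Harrowgate: $90,090 × 0.0098 = $882.882
Hospital District: $90,090 × 0.00187 = $168.4683
Total tax = $2,655.8532
Effective rate = $2,655.8532 ÷ $583,000 = 0.46% of market value

0.46%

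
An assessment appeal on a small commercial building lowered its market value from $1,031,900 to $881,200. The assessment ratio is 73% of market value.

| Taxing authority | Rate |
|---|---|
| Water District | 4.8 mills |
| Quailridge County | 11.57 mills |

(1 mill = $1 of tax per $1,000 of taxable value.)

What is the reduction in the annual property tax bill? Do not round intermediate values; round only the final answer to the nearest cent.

Old assessed value = $1,031,900 × 0.73 = $753,287
New assessed value = $881,200 × 0.73 = $643,276
Combined rate = 0.0048 + 0.01157 = 0.01637
Old tax = $753,287 × 0.01637 = $12,331.30819
New tax = $643,276 × 0.01637 = $10,530.42812
Reduction = $12,331.30819 − $10,530.42812 = $1,800.88007

$1,800.88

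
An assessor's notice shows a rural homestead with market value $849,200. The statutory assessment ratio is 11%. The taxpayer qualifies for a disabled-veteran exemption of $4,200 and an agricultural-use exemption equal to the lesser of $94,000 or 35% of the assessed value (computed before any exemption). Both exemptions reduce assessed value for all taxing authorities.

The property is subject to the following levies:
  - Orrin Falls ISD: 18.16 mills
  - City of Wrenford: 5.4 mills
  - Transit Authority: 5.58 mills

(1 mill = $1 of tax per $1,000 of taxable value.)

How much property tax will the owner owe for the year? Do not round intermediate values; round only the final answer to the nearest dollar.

Assessed value = $849,200 × 0.11 = $93,412
Agricultural-use exemption = min($94,000, 35% × $93,412) = min($94,000, $32,694.2) = $32,694.2 (percentage binds)
Taxable value = $93,412 − $4,200 − $32,694.2 = $56,517.8
Orrin Falls ISD: $56,517.8 × 0.01816 = $1,026.363248
City of Wrenford: $56,517.8 × 0.0054 = $305.19612
Transit Authority: $56,517.8 × 0.00558 = $315.369324
Total = $1,646.928692

$1,647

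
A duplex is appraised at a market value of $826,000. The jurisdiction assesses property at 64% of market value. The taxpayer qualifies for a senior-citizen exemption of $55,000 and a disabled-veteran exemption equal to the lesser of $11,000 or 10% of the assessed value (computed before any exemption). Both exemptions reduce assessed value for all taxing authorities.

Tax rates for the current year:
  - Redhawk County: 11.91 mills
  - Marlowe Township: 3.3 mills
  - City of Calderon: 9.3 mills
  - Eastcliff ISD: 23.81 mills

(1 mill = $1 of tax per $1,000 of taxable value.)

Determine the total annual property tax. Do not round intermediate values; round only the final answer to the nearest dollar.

Assessed value = $826,000 × 0.64 = $528,640
Disabled-veteran exemption = min($11,000, 10% × $528,640) = min($11,000, $52,864) = $11,000 (dollar cap binds)
Taxable value = $528,640 − $55,000 − $11,000 = $462,640
Redhawk County: $462,640 × 0.01191 = $5,510.0424
Marlowe Township: $462,640 × 0.0033 = $1,526.712
City of Calderon: $462,640 × 0.0093 = $4,302.552
Eastcliff ISD: $462,640 × 0.02381 = $11,015.4584
Total = $22,354.7648

$22,355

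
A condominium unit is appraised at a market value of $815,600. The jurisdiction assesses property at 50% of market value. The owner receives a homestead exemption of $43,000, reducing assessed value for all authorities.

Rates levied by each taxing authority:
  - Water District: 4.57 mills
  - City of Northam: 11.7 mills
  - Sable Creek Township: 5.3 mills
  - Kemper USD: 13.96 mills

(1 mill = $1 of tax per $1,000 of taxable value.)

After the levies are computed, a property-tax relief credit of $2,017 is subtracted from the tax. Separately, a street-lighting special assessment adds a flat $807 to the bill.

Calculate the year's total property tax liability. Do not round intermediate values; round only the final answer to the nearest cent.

$11,751.34

Assessed value = $815,600 × 0.5 = $407,800
Taxable value = $407,800 − $43,000 = $364,800
Water District: $364,800 × 0.00457 = $1,667.136
City of Northam: $364,800 × 0.0117 = $4,268.16
Sable Creek Township: $364,800 × 0.0053 = $1,933.44
Kemper USD: $364,800 × 0.01396 = $5,092.608
Levies subtotal = $12,961.344
After credit = $12,961.344 − $2,017 = $10,944.344
Total = $10,944.344 + $807 = $11,751.344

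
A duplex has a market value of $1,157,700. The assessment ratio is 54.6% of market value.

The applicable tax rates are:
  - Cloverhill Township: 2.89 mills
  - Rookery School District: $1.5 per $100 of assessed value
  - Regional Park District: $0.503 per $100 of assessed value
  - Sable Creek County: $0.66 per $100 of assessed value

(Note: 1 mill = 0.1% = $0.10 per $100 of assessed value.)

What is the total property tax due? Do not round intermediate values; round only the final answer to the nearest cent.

$18,659.72

Assessed value = $1,157,700 × 0.546 = $632,104.2
Cloverhill Township: $632,104.2 × 0.00289 = $1,826.781138
Rookery School District: $632,104.2 × 0.015 = $9,481.563
Regional Park District: $632,104.2 × 0.00503 = $3,179.484126
Sable Creek County: $632,104.2 × 0.0066 = $4,171.88772
Total = $18,659.715984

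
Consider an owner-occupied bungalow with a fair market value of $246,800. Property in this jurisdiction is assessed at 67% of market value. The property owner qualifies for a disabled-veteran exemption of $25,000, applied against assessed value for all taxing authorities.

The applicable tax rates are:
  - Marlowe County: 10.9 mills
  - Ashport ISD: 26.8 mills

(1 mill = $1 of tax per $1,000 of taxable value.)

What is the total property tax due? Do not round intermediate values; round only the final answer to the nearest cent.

Assessed value = $246,800 × 0.67 = $165,356
Taxable value = $165,356 − $25,000 = $140,356
Marlowe County: $140,356 × 0.0109 = $1,529.8804
Ashport ISD: $140,356 × 0.0268 = $3,761.5408
Total = $1,529.8804 + $3,761.5408 = $5,291.4212

$5,291.42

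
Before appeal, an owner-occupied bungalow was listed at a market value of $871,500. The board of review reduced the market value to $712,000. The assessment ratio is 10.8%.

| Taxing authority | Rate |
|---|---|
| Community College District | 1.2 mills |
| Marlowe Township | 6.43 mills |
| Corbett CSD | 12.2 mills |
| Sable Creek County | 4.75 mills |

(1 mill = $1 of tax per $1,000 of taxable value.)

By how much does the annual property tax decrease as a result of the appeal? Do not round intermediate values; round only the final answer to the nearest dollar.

$423

Old assessed value = $871,500 × 0.108 = $94,122
New assessed value = $712,000 × 0.108 = $76,896
Combined rate = 0.0012 + 0.00643 + 0.0122 + 0.00475 = 0.02458
Old tax = $94,122 × 0.02458 = $2,313.51876
New tax = $76,896 × 0.02458 = $1,890.10368
Reduction = $2,313.51876 − $1,890.10368 = $423.41508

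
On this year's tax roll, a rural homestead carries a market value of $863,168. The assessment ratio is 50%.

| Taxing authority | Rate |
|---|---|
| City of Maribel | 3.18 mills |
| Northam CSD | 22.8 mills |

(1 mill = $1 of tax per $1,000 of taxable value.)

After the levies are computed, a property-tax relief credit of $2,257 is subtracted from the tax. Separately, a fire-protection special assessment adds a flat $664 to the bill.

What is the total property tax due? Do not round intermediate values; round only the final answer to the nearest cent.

$9,619.55

Assessed value = $863,168 × 0.5 = $431,584
City of Maribel: $431,584 × 0.00318 = $1,372.43712
Northam CSD: $431,584 × 0.0228 = $9,840.1152
Levies subtotal = $11,212.55232
After credit = $11,212.55232 − $2,257 = $8,955.55232
Total = $8,955.55232 + $664 = $9,619.55232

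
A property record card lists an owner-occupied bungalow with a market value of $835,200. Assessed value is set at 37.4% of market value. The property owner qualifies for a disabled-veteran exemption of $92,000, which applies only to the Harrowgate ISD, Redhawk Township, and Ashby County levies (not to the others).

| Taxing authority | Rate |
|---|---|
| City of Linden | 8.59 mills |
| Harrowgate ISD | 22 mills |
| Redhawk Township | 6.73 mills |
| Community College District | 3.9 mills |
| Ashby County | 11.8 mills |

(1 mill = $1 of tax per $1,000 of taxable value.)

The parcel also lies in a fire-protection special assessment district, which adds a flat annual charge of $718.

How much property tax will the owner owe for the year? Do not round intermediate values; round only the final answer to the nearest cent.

Assessed value = $835,200 × 0.374 = $312,364.8
City of Linden: $312,364.8 × 0.00859 = $2,683.213632
Harrowgate ISD: ($312,364.8 − $92,000) × 0.022 = $220,364.8 × 0.022 = $4,848.0256
Redhawk Township: ($312,364.8 − $92,000) × 0.00673 = $220,364.8 × 0.00673 = $1,483.055104
Community College District: $312,364.8 × 0.0039 = $1,218.22272
Ashby County: ($312,364.8 − $92,000) × 0.0118 = $220,364.8 × 0.0118 = $2,600.30464
Levies subtotal = $12,832.821696
Total = $12,832.821696 + $718 = $13,550.821696

$13,550.82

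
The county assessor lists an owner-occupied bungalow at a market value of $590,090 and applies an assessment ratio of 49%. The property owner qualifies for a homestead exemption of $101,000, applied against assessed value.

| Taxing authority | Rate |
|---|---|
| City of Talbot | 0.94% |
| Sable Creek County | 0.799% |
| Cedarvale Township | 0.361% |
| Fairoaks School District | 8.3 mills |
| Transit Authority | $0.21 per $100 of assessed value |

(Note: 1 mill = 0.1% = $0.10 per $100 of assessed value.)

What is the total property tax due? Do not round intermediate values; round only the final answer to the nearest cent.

$5,907.72

Assessed value = $590,090 × 0.49 = $289,144.1
Taxable value = $289,144.1 − $101,000 = $188,144.1
City of Talbot: $188,144.1 × 0.0094 = $1,768.55454
Sable Creek County: $188,144.1 × 0.00799 = $1,503.271359
Cedarvale Township: $188,144.1 × 0.00361 = $679.200201
Fairoaks School District: $188,144.1 × 0.0083 = $1,561.59603
Transit Authority: $188,144.1 × 0.0021 = $395.10261
Total = $5,907.72474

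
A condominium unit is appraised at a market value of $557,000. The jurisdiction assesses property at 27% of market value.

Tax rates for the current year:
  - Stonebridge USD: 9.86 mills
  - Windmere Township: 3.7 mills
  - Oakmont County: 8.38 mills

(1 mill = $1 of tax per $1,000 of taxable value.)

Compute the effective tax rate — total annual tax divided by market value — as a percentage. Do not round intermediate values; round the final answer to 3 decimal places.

Assessed value = $557,000 × 0.27 = $150,390
Stonebridge USD: $150,390 × 0.00986 = $1,482.8454
Windmere Township: $150,390 × 0.0037 = $556.443
Oakmont County: $150,390 × 0.00838 = $1,260.2682
Total tax = $3,299.5566
Effective rate = $3,299.5566 ÷ $557,000 = 0.592% of market value

0.592%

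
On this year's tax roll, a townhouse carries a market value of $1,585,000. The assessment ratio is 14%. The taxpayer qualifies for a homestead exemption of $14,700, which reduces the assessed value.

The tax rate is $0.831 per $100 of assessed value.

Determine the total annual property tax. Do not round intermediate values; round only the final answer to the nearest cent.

$1,721.83

Assessed value = $1,585,000 × 0.14 = $221,900
Taxable value = $221,900 − $14,700 = $207,200
Tax = $207,200 × 0.00831 = $1,721.832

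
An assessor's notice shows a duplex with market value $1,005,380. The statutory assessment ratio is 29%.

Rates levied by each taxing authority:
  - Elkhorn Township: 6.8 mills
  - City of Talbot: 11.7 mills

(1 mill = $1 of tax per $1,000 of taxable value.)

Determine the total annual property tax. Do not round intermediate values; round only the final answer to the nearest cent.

Assessed value = $1,005,380 × 0.29 = $291,560.2
Elkhorn Township: $291,560.2 × 0.0068 = $1,982.60936
City of Talbot: $291,560.2 × 0.0117 = $3,411.25434
Total = $1,982.60936 + $3,411.25434 = $5,393.8637

$5,393.86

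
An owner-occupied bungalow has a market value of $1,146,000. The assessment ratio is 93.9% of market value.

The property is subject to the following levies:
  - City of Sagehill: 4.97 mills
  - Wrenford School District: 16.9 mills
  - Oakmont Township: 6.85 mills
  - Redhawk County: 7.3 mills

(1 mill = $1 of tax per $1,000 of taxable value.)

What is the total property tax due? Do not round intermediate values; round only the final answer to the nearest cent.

Assessed value = $1,146,000 × 0.939 = $1,076,094
City of Sagehill: $1,076,094 × 0.00497 = $5,348.18718
Wrenford School District: $1,076,094 × 0.0169 = $18,185.9886
Oakmont Township: $1,076,094 × 0.00685 = $7,371.2439
Redhawk County: $1,076,094 × 0.0073 = $7,855.4862
Total = $5,348.18718 + $18,185.9886 + $7,371.2439 + $7,855.4862 = $38,760.90588

$38,760.91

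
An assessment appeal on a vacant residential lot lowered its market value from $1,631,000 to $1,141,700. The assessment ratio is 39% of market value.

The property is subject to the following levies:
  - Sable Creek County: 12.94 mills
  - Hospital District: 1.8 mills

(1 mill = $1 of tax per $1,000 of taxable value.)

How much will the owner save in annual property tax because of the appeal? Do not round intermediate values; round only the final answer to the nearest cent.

$2,812.79

Old assessed value = $1,631,000 × 0.39 = $636,090
New assessed value = $1,141,700 × 0.39 = $445,263
Combined rate = 0.01294 + 0.0018 = 0.01474
Old tax = $636,090 × 0.01474 = $9,375.9666
New tax = $445,263 × 0.01474 = $6,563.17662
Reduction = $9,375.9666 − $6,563.17662 = $2,812.78998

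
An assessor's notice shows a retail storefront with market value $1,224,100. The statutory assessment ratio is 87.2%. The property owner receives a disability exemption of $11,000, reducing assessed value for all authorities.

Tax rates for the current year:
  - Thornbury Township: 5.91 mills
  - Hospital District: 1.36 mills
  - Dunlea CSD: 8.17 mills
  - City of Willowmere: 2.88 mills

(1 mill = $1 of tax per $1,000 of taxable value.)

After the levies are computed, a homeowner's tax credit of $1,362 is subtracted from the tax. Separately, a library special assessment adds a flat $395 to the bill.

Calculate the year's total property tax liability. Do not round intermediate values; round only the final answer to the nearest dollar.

Assessed value = $1,224,100 × 0.872 = $1,067,415.2
Taxable value = $1,067,415.2 − $11,000 = $1,056,415.2
Thornbury Township: $1,056,415.2 × 0.00591 = $6,243.413832
Hospital District: $1,056,415.2 × 0.00136 = $1,436.724672
Dunlea CSD: $1,056,415.2 × 0.00817 = $8,630.912184
City of Willowmere: $1,056,415.2 × 0.00288 = $3,042.475776
Levies subtotal = $19,353.526464
After credit = $19,353.526464 − $1,362 = $17,991.526464
Total = $17,991.526464 + $395 = $18,386.526464

$18,387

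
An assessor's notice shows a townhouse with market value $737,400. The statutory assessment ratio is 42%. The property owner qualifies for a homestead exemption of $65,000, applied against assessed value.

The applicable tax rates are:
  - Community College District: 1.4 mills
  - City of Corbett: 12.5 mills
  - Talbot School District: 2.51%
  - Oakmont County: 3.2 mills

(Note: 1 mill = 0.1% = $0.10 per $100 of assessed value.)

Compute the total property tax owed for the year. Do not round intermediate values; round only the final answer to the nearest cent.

$10,326.68

Assessed value = $737,400 × 0.42 = $309,708
Taxable value = $309,708 − $65,000 = $244,708
Community College District: $244,708 × 0.0014 = $342.5912
City of Corbett: $244,708 × 0.0125 = $3,058.85
Talbot School District: $244,708 × 0.0251 = $6,142.1708
Oakmont County: $244,708 × 0.0032 = $783.0656
Total = $10,326.6776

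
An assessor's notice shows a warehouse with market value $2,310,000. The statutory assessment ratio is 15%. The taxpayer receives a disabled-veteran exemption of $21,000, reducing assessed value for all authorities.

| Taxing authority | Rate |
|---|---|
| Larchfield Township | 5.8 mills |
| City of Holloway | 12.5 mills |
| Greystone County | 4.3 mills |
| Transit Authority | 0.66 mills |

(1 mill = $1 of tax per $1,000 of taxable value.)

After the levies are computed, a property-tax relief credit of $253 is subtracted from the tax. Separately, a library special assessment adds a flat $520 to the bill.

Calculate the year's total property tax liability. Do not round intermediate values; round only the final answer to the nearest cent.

Assessed value = $2,310,000 × 0.15 = $346,500
Taxable value = $346,500 − $21,000 = $325,500
Larchfield Township: $325,500 × 0.0058 = $1,887.9
City of Holloway: $325,500 × 0.0125 = $4,068.75
Greystone County: $325,500 × 0.0043 = $1,399.65
Transit Authority: $325,500 × 0.00066 = $214.83
Levies subtotal = $7,571.13
After credit = $7,571.13 − $253 = $7,318.13
Total = $7,318.13 + $520 = $7,838.13

$7,838.13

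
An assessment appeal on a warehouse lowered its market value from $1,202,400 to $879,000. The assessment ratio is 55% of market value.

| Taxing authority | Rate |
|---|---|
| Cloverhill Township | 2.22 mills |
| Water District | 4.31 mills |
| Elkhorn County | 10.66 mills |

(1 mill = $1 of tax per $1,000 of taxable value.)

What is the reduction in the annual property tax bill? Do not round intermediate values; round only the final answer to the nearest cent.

$3,057.59

Old assessed value = $1,202,400 × 0.55 = $661,320
New assessed value = $879,000 × 0.55 = $483,450
Combined rate = 0.00222 + 0.00431 + 0.01066 = 0.01719
Old tax = $661,320 × 0.01719 = $11,368.0908
New tax = $483,450 × 0.01719 = $8,310.5055
Reduction = $11,368.0908 − $8,310.5055 = $3,057.5853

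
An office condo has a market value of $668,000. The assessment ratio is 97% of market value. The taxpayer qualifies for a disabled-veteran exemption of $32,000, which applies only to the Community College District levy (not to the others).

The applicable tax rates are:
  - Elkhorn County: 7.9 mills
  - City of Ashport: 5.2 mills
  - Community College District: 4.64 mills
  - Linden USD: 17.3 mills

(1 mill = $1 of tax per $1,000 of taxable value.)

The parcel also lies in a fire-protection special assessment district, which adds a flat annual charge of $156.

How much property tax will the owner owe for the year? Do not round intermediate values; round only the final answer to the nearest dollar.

Assessed value = $668,000 × 0.97 = $647,960
Elkhorn County: $647,960 × 0.0079 = $5,118.884
City of Ashport: $647,960 × 0.0052 = $3,369.392
Community College District: ($647,960 − $32,000) × 0.00464 = $615,960 × 0.00464 = $2,858.0544
Linden USD: $647,960 × 0.0173 = $11,209.708
Levies subtotal = $22,556.0384
Total = $22,556.0384 + $156 = $22,712.0384

$22,712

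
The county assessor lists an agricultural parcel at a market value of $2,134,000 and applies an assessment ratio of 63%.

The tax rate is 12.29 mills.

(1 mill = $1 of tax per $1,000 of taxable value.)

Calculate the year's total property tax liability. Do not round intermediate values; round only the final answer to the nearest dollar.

$16,523

Assessed value = $2,134,000 × 0.63 = $1,344,420
Tax = $1,344,420 × 0.01229 = $16,522.9218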